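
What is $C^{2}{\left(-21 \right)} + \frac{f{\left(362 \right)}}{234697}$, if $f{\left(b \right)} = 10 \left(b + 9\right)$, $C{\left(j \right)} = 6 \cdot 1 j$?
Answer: $\frac{3726053282}{234697} \approx 15876.0$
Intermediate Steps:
$C{\left(j \right)} = 6 j$
$f{\left(b \right)} = 90 + 10 b$ ($f{\left(b \right)} = 10 \left(9 + b\right) = 90 + 10 b$)
$C^{2}{\left(-21 \right)} + \frac{f{\left(362 \right)}}{234697} = \left(6 \left(-21\right)\right)^{2} + \frac{90 + 10 \cdot 362}{234697} = \left(-126\right)^{2} + \left(90 + 3620\right) \frac{1}{234697} = 15876 + 3710 \cdot \frac{1}{234697} = 15876 + \frac{3710}{234697} = \frac{3726053282}{234697}$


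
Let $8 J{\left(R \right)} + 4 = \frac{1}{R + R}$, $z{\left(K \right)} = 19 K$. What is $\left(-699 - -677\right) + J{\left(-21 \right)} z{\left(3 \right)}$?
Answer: $- \frac{5675}{112} \approx -50.67$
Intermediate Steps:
$J{\left(R \right)} = - \frac{1}{2} + \frac{1}{16 R}$ ($J{\left(R \right)} = - \frac{1}{2} + \frac{1}{8 \left(R + R\right)} = - \frac{1}{2} + \frac{1}{8 \cdot 2 R} = - \frac{1}{2} + \frac{\frac{1}{2} \frac{1}{R}}{8} = - \frac{1}{2} + \frac{1}{16 R}$)
$\left(-699 - -677\right) + J{\left(-21 \right)} z{\left(3 \right)} = \left(-699 - -677\right) + \frac{1 - -168}{16 \left(-21\right)} 19 \cdot 3 = \left(-699 + 677\right) + \frac{1}{16} \left(- \frac{1}{21}\right) \left(1 + 168\right) 57 = -22 + \frac{1}{16} \left(- \frac{1}{21}\right) 169 \cdot 57 = -22 - \frac{3211}{112} = - \frac{5675}{112}$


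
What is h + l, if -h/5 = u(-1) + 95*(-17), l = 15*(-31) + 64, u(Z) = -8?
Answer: 7714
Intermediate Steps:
l = -401 (l = -465 + 64 = -401)
h = 8115 (h = -5*(-8 + 95*(-17)) = -5*(-8 - 1615) = -5*(-1623) = 8115)
h + l = 8115 - 401 = 7714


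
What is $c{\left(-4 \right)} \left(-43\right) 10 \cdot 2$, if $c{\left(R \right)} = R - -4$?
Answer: $0$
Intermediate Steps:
$c{\left(R \right)} = 4 + R$ ($c{\left(R \right)} = R + 4 = 4 + R$)
$c{\left(-4 \right)} \left(-43\right) 10 \cdot 2 = \left(4 - 4\right) \left(-43\right) 10 \cdot 2 = 0 \left(-43\right) 20 = 0 \cdot 20 = 0$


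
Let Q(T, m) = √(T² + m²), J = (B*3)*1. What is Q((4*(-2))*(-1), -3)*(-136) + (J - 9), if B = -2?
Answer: -15 - 136*√73 ≈ -1177.0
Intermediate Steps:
J = -6 (J = -2*3*1 = -6*1 = -6)
Q((4*(-2))*(-1), -3)*(-136) + (J - 9) = √(((4*(-2))*(-1))² + (-3)²)*(-136) + (-6 - 9) = √((-8*(-1))² + 9)*(-136) - 15 = √(8² + 9)*(-136) - 15 = √(64 + 9)*(-136) - 15 = √73*(-136) - 15 = -136*√73 - 15 = -15 - 136*√73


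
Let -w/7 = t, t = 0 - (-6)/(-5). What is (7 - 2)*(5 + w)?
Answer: 67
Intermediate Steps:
t = -6/5 (t = 0 - (-6)*(-1)/5 = 0 - 1*6/5 = 0 - 6/5 = -6/5 ≈ -1.2000)
w = 42/5 (w = -7*(-6/5) = 42/5 ≈ 8.4000)
(7 - 2)*(5 + w) = (7 - 2)*(5 + 42/5) = 5*(67/5) = 67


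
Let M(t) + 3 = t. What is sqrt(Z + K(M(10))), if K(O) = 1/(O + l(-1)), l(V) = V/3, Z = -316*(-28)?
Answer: sqrt(884815)/10 ≈ 94.065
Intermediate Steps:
M(t) = -3 + t
Z = 8848
l(V) = V/3 (l(V) = V*(1/3) = V/3)
K(O) = 1/(-1/3 + O) (K(O) = 1/(O + (1/3)*(-1)) = 1/(O - 1/3) = 1/(-1/3 + O))
sqrt(Z + K(M(10))) = sqrt(8848 + 3/(-1 + 3*(-3 + 10))) = sqrt(8848 + 3/(-1 + 3*7)) = sqrt(8848 + 3/(-1 + 21)) = sqrt(8848 + 3/20) = sqrt(176963/20) = sqrt(884815)/10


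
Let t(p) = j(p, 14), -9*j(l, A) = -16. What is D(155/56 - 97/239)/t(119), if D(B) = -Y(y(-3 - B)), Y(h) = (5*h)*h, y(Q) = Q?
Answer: -231759685125/2866103296 ≈ -80.862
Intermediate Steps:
j(l, A) = 16/9 (j(l, A) = -⅑*(-16) = 16/9)
t(p) = 16/9
Y(h) = 5*h²
D(B) = -5*(-3 - B)²
D(155/56 - 97/239)/t(119) = (-5*(3 + (155/56 - 97/239))²)/(16/9) = -5*(3 + (155*(1/56) - 97*1/239))²*(9/16) = -5*(3 + (155/56 - 97/239))²*(9/16) = -5*(3 + 31613/13384)²*(9/16) = -5*(71765/13384)²*(9/16) = -5*5150215225/179131456*(9/16) = -25751076125/179131456*9/16 = -231759685125/2866103296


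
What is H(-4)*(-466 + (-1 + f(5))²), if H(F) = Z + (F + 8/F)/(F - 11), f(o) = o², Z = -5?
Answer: -506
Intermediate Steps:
H(F) = -5 + (F + 8/F)/(-11 + F) (H(F) = -5 + (F + 8/F)/(F - 11) = -5 + (F + 8/F)/(-11 + F))
H(-4)*(-466 + (-1 + f(5))²) = ((8 - 4*(-4)² + 55*(-4))/((-4)*(-11 - 4)))*(-466 + (-1 + 5²)²) = (-¼*(8 - 4*16 - 220)/(-15))*(-466 + (-1 + 25)²) = (-¼*(-1/15)*(8 - 64 - 220))*(-466 + 24²) = (-¼*(-1/15)*(-276))*(-466 + 576) = -23/5*110 = -506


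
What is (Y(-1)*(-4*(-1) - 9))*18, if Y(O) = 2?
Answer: -180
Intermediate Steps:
(Y(-1)*(-4*(-1) - 9))*18 = (2*(-4*(-1) - 9))*18 = (2*(4 - 9))*18 = (2*(-5))*18 = -10*18 = -180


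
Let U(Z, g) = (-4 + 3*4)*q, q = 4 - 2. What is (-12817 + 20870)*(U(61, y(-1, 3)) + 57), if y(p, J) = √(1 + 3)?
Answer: 587869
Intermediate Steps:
q = 2
y(p, J) = 2 (y(p, J) = √4 = 2)
U(Z, g) = 16 (U(Z, g) = (-4 + 3*4)*2 = (-4 + 12)*2 = 8*2 = 16)
(-12817 + 20870)*(U(61, y(-1, 3)) + 57) = (-12817 + 20870)*(16 + 57) = 8053*73 = 587869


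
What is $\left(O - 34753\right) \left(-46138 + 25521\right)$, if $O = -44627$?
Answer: $1636577460$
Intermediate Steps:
$\left(O - 34753\right) \left(-46138 + 25521\right) = \left(-44627 - 34753\right) \left(-46138 + 25521\right) = \left(-44627 - 34753\right) \left(-20617\right) = \left(-79380\right) \left(-20617\right) = 1636577460$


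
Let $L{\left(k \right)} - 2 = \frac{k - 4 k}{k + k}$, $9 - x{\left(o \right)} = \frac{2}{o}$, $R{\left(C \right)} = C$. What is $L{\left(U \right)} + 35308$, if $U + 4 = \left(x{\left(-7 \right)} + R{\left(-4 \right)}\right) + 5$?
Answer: $\frac{70617}{2} \approx 35309.0$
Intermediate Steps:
$x{\left(o \right)} = 9 - \frac{2}{o}$
$U = \frac{44}{7}$ ($U = -4 + \left(\left(\left(9 - \frac{2}{-7}\right) - 4\right) + 5\right) = -4 + \left(\left(\left(9 - - \frac{2}{7}\right) - 4\right) + 5\right) = -4 + \left(\left(\left(9 + \frac{2}{7}\right) - 4\right) + 5\right) = -4 + \left(\left(\frac{65}{7} - 4\right) + 5\right) = -4 + \left(\frac{37}{7} + 5\right) = -4 + \frac{72}{7} = \frac{44}{7} \approx 6.2857$)
$L{\left(k \right)} = \frac{1}{2}$ ($L{\left(k \right)} = 2 + \frac{k - 4 k}{k + k} = 2 + \frac{\left(-3\right) k}{2 k} = 2 + - 3 k \frac{1}{2 k} = 2 - \frac{3}{2} = \frac{1}{2}$)
$L{\left(U \right)} + 35308 = \frac{1}{2} + 35308 = \frac{70617}{2}$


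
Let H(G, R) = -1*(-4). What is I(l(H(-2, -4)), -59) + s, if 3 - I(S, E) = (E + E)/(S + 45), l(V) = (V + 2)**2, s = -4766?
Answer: -385685/81 ≈ -4761.5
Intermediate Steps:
H(G, R) = 4
l(V) = (2 + V)**2
I(S, E) = 3 - 2*E/(45 + S) (I(S, E) = 3 - (E + E)/(S + 45) = 3 - 2*E/(45 + S))
I(l(H(-2, -4)), -59) + s = (135 - 2*(-59) + 3*(2 + 4)**2)/(45 + (2 + 4)**2) - 4766 = (135 + 118 + 3*6**2)/(45 + 6**2) - 4766 = (135 + 118 + 3*36)/(45 + 36) - 4766 = (135 + 118 + 108)/81 - 4766 = (1/81)*361 - 4766 = 361/81 - 4766 = -385685/81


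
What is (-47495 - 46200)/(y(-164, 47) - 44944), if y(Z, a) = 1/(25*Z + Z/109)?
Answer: 8377532296/4018568905 ≈ 2.0847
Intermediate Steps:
y(Z, a) = 109/(2726*Z) (y(Z, a) = 1/(25*Z + Z*(1/109)) = 1/(25*Z + Z/109) = 1/(2726*Z/109) = 109/(2726*Z))
(-47495 - 46200)/(y(-164, 47) - 44944) = (-47495 - 46200)/((109/2726)/(-164) - 44944) = -93695/((109/2726)*(-1/164) - 44944) = -93695/(-109/447064 - 44944) = -93695/(-20092844525/447064) = -93695*(-447064/20092844525) = 8377532296/4018568905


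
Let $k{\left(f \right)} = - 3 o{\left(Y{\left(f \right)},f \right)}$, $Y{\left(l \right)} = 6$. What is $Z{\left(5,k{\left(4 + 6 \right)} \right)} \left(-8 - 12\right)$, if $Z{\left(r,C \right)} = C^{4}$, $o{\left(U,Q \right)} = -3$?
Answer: $-131220$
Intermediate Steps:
$k{\left(f \right)} = 9$ ($k{\left(f \right)} = \left(-3\right) \left(-3\right) = 9$)
$Z{\left(5,k{\left(4 + 6 \right)} \right)} \left(-8 - 12\right) = 9^{4} \left(-8 - 12\right) = 6561 \left(-20\right) = -131220$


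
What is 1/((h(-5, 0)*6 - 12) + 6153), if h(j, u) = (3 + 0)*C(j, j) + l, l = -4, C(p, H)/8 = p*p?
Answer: 1/9717 ≈ 0.00010291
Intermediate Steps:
C(p, H) = 8*p² (C(p, H) = 8*(p*p) = 8*p²)
h(j, u) = -4 + 24*j² (h(j, u) = (3 + 0)*(8*j²) - 4 = 3*(8*j²) - 4 = 24*j² - 4 = -4 + 24*j²)
1/((h(-5, 0)*6 - 12) + 6153) = 1/(((-4 + 24*(-5)²)*6 - 12) + 6153) = 1/(((-4 + 24*25)*6 - 12) + 6153) = 1/(((-4 + 600)*6 - 12) + 6153) = 1/((596*6 - 12) + 6153) = 1/((3576 - 12) + 6153) = 1/(3564 + 6153) = 1/9717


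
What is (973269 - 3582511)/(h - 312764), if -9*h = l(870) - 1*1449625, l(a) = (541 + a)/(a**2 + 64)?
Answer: 5925306783864/344481953125 ≈ 17.201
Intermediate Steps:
l(a) = (541 + a)/(64 + a**2)
h = 365771312363/2270892 (h = -((541 + 870)/(64 + 870**2) - 1*1449625)/9 = -(1411/(64 + 756900) - 1449625)/9 = -(1411/756964 - 1449625)/9 = -1/9*(-1097313937089/756964) = 365771312363/2270892 ≈ 1.6107e+5)
(973269 - 3582511)/(h - 312764) = (973269 - 3582511)/(365771312363/2270892 - 312764) = -2609242/(-344481953125/2270892) = -2609242*(-2270892/344481953125) = 5925306783864/344481953125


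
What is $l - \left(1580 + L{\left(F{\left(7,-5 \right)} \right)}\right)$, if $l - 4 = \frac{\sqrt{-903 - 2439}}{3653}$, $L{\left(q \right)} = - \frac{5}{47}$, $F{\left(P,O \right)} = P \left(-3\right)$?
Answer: $- \frac{74067}{47} + \frac{i \sqrt{3342}}{3653} \approx -1575.9 + 0.015825 i$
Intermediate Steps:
$F{\left(P,O \right)} = - 3 P$
$L{\left(q \right)} = - \frac{5}{47}$ ($L{\left(q \right)} = \left(-5\right) \frac{1}{47} = - \frac{5}{47}$)
$l = 4 + \frac{i \sqrt{3342}}{3653}$ ($l = 4 + \frac{\sqrt{-903 - 2439}}{3653} = 4 + \sqrt{-3342} \cdot \frac{1}{3653} = 4 + i \sqrt{3342} \cdot \frac{1}{3653} = 4 + \frac{i \sqrt{3342}}{3653} \approx 4.0 + 0.015825 i$)
$l - \left(1580 + L{\left(F{\left(7,-5 \right)} \right)}\right) = \left(4 + \frac{i \sqrt{3342}}{3653}\right) - \frac{74255}{47} = - \frac{74067}{47} + \frac{i \sqrt{3342}}{3653}$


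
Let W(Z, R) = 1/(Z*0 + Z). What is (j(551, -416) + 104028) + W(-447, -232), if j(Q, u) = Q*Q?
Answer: 182210162/447 ≈ 4.0763e+5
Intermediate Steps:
W(Z, R) = 1/Z (W(Z, R) = 1/(0 + Z) = 1/Z)
j(Q, u) = Q²
(j(551, -416) + 104028) + W(-447, -232) = (551² + 104028) + 1/(-447) = (303601 + 104028) - 1/447 = 407629 - 1/447 = 182210162/447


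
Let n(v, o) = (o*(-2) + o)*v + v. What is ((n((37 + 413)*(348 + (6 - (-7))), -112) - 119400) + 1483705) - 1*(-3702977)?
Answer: 23424132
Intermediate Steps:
n(v, o) = v - o*v (n(v, o) = (-2*o + o)*v + v = (-o)*v + v = -o*v + v = v - o*v)
((n((37 + 413)*(348 + (6 - (-7))), -112) - 119400) + 1483705) - 1*(-3702977) = ((((37 + 413)*(348 + (6 - (-7))))*(1 - 1*(-112)) - 119400) + 1483705) - 1*(-3702977) = (((450*(348 + (6 - 7*(-1))))*(1 + 112) - 119400) + 1483705) + 3702977 = (((450*(348 + (6 + 7)))*113 - 119400) + 1483705) + 3702977 = (((450*(348 + 13))*113 - 119400) + 1483705) + 3702977 = (((450*361)*113 - 119400) + 1483705) + 3702977 = ((162450*113 - 119400) + 1483705) + 3702977 = ((18356850 - 119400) + 1483705) + 3702977 = (18237450 + 1483705) + 3702977 = 19721155 + 3702977 = 23424132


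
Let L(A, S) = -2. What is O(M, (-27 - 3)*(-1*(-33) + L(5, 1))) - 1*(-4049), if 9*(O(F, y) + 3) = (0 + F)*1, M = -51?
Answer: 12121/3 ≈ 4040.3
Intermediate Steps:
O(F, y) = -3 + F/9 (O(F, y) = -3 + ((0 + F)*1)/9 = -3 + (F*1)/9 = -3 + F/9)
O(M, (-27 - 3)*(-1*(-33) + L(5, 1))) - 1*(-4049) = (-3 + (⅑)*(-51)) - 1*(-4049) = (-3 - 17/3) + 4049 = -26/3 + 4049 = 12121/3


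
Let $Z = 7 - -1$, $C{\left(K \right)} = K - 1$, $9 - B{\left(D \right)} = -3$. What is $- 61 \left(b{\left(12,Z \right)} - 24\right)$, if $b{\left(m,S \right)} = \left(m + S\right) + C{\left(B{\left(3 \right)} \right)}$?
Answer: $-427$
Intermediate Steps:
$B{\left(D \right)} = 12$ ($B{\left(D \right)} = 9 - -3 = 9 + 3 = 12$)
$C{\left(K \right)} = -1 + K$
$Z = 8$ ($Z = 7 + 1 = 8$)
$b{\left(m,S \right)} = 11 + S + m$ ($b{\left(m,S \right)} = \left(m + S\right) + \left(-1 + 12\right) = \left(S + m\right) + 11 = 11 + S + m$)
$- 61 \left(b{\left(12,Z \right)} - 24\right) = - 61 \left(\left(11 + 8 + 12\right) - 24\right) = - 61 \left(31 - 24\right) = \left(-61\right) 7 = -427$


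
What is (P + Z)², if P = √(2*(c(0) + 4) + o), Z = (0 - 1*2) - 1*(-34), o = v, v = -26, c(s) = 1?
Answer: 1008 + 256*I ≈ 1008.0 + 256.0*I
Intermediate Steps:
o = -26
Z = 32 (Z = (0 - 2) + 34 = -2 + 34 = 32)
P = 4*I (P = √(2*(1 + 4) - 26) = √(2*5 - 26) = √(10 - 26) = √(-16) = 4*I ≈ 4.0*I)
(P + Z)² = (4*I + 32)² = (32 + 4*I)²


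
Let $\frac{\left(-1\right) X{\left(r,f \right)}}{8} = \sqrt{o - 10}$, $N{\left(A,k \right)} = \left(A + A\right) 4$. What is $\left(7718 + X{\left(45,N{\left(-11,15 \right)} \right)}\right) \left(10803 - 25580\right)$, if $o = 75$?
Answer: $-114048886 + 118216 \sqrt{65} \approx -1.131 \cdot 10^{8}$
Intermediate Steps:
$N{\left(A,k \right)} = 8 A$ ($N{\left(A,k \right)} = 2 A 4 = 8 A$)
$X{\left(r,f \right)} = - 8 \sqrt{65}$ ($X{\left(r,f \right)} = - 8 \sqrt{75 - 10} = - 8 \sqrt{65}$)
$\left(7718 + X{\left(45,N{\left(-11,15 \right)} \right)}\right) \left(10803 - 25580\right) = \left(7718 - 8 \sqrt{65}\right) \left(10803 - 25580\right) = \left(7718 - 8 \sqrt{65}\right) \left(-14777\right) = -114048886 + 118216 \sqrt{65}$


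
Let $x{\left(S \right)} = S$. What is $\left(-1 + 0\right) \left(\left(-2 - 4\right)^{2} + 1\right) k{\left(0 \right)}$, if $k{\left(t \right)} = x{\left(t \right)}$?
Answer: $0$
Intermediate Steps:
$k{\left(t \right)} = t$
$\left(-1 + 0\right) \left(\left(-2 - 4\right)^{2} + 1\right) k{\left(0 \right)} = \left(-1 + 0\right) \left(\left(-2 - 4\right)^{2} + 1\right) 0 = - (\left(-6\right)^{2} + 1) 0 = - (36 + 1) 0 = \left(-1\right) 37 \cdot 0 = \left(-37\right) 0 = 0$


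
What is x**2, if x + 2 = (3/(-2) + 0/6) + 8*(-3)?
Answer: 3025/4 ≈ 756.25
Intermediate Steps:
x = -55/2 (x = -2 + ((3/(-2) + 0/6) + 8*(-3)) = -2 + ((3*(-1/2) + 0*(1/6)) - 24) = -2 + ((-3/2 + 0) - 24) = -2 + (-3/2 - 24) = -2 - 51/2 = -55/2 ≈ -27.500)
x**2 = (-55/2)**2 = 3025/4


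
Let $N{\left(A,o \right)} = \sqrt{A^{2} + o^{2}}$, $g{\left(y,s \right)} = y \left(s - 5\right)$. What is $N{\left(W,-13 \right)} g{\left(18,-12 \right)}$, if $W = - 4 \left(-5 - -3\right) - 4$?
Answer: $- 306 \sqrt{185} \approx -4162.0$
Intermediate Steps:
$g{\left(y,s \right)} = y \left(-5 + s\right)$
$W = 4$ ($W = - 4 \left(-5 + 3\right) - 4 = \left(-4\right) \left(-2\right) - 4 = 8 - 4 = 4$)
$N{\left(W,-13 \right)} g{\left(18,-12 \right)} = \sqrt{4^{2} + \left(-13\right)^{2}} \cdot 18 \left(-5 - 12\right) = \sqrt{16 + 169} \cdot 18 \left(-17\right) = \sqrt{185} \left(-306\right) = - 306 \sqrt{185}$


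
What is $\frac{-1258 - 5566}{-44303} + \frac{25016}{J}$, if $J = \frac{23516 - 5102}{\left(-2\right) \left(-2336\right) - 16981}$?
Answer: $- \frac{206693033756}{12360537} \approx -16722.0$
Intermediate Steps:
$J = - \frac{558}{373}$ ($J = \frac{18414}{4672 - 16981} = \frac{18414}{-12309} = 18414 \left(- \frac{1}{12309}\right) = - \frac{558}{373} \approx -1.496$)
$\frac{-1258 - 5566}{-44303} + \frac{25016}{J} = \frac{-1258 - 5566}{-44303} + \frac{25016}{- \frac{558}{373}} = \left(-1258 - 5566\right) \left(- \frac{1}{44303}\right) + 25016 \left(- \frac{373}{558}\right) = \left(-6824\right) \left(- \frac{1}{44303}\right) - \frac{4665484}{279} = \frac{6824}{44303} - \frac{4665484}{279} = - \frac{206693033756}{12360537}$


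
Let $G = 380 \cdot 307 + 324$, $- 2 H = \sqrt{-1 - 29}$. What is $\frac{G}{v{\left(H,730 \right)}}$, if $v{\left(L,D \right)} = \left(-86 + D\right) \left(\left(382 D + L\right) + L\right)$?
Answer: $\frac{116507708}{178854669149} + \frac{2089 i \sqrt{30}}{894273345745} \approx 0.00065141 + 1.2795 \cdot 10^{-8} i$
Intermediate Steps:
$H = - \frac{i \sqrt{30}}{2}$ ($H = - \frac{\sqrt{-1 - 29}}{2} = - \frac{\sqrt{-30}}{2} = - \frac{i \sqrt{30}}{2} \approx - 2.7386 i$)
$G = 116984$ ($G = 116660 + 324 = 116984$)
$v{\left(L,D \right)} = \left(-86 + D\right) \left(2 L + 382 D\right)$ ($v{\left(L,D \right)} = \left(-86 + D\right) \left(\left(L + 382 D\right) + L\right) = \left(-86 + D\right) \left(2 L + 382 D\right)$)
$\frac{G}{v{\left(H,730 \right)}} = \frac{116984}{\left(-32852\right) 730 - 172 \left(- \frac{i \sqrt{30}}{2}\right) + 382 \cdot 730^{2} + 2 \cdot 730 \left(- \frac{i \sqrt{30}}{2}\right)} = \frac{116984}{-23981960 + 86 i \sqrt{30} + 382 \cdot 532900 - 730 i \sqrt{30}} = \frac{116984}{-23981960 + 86 i \sqrt{30} + 203567800 - 730 i \sqrt{30}} = \frac{116984}{179585840 - 644 i \sqrt{30}}$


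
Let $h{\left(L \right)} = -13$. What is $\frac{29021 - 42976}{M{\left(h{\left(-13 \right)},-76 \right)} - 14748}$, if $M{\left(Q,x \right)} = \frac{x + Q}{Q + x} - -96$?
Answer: $\frac{13955}{14651} \approx 0.95249$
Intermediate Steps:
$M{\left(Q,x \right)} = 97$ ($M{\left(Q,x \right)} = \frac{Q + x}{Q + x} + 96 = 1 + 96 = 97$)
$\frac{29021 - 42976}{M{\left(h{\left(-13 \right)},-76 \right)} - 14748} = \frac{29021 - 42976}{97 - 14748} = - \frac{13955}{-14651} = \left(-13955\right) \left(- \frac{1}{14651}\right) = \frac{13955}{14651}$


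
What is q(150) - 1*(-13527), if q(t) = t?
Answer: 13677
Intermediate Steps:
q(150) - 1*(-13527) = 150 - 1*(-13527) = 150 + 13527 = 13677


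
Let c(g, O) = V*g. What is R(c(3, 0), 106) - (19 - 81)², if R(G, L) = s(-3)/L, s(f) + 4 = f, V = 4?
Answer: -407471/106 ≈ -3844.1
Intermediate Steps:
s(f) = -4 + f
c(g, O) = 4*g
R(G, L) = -7/L (R(G, L) = (-4 - 3)/L = -7/L)
R(c(3, 0), 106) - (19 - 81)² = -7/106 - (19 - 81)² = -7*1/106 - 1*(-62)² = -7/106 - 1*3844 = -7/106 - 3844 = -407471/106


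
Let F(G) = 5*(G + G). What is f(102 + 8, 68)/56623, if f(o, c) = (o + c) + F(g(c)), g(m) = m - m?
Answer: 178/56623 ≈ 0.0031436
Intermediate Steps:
g(m) = 0
F(G) = 10*G (F(G) = 5*(2*G) = 10*G)
f(o, c) = c + o (f(o, c) = (o + c) + 10*0 = (c + o) + 0 = c + o)
f(102 + 8, 68)/56623 = (68 + (102 + 8))/56623 = (68 + 110)*(1/56623) = 178*(1/56623) = 178/56623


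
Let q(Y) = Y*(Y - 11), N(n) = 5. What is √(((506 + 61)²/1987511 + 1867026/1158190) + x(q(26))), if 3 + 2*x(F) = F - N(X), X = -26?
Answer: √255368111298925193661733685/1150957682545 ≈ 13.884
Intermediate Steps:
q(Y) = Y*(-11 + Y)
x(F) = -4 + F/2 (x(F) = -3/2 + (F - 1*5)/2 = -3/2 + (F - 5)/2 = -3/2 + (-5 + F)/2 = -3/2 + (-5/2 + F/2) = -4 + F/2)
√(((506 + 61)²/1987511 + 1867026/1158190) + x(q(26))) = √(((506 + 61)²/1987511 + 1867026/1158190) + (-4 + (26*(-11 + 26))/2)) = √((567²*(1/1987511) + 1867026*(1/1158190)) + (-4 + (26*15)/2)) = √((321489*(1/1987511) + 933513/579095) + (-4 + (½)*390)) = √((321489/1987511 + 933513/579095) + (-4 + 195)) = √(2041540028598/1150957682545 + 191) = √(221874457394693/1150957682545) = √255368111298925193661733685/1150957682545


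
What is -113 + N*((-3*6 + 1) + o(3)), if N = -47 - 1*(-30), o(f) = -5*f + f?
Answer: 380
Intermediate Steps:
o(f) = -4*f
N = -17 (N = -47 + 30 = -17)
-113 + N*((-3*6 + 1) + o(3)) = -113 - 17*((-3*6 + 1) - 4*3) = -113 - 17*((-18 + 1) - 12) = -113 - 17*(-17 - 12) = -113 - 17*(-29) = -113 + 493 = 380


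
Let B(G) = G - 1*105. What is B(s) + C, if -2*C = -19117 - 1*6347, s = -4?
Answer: 12623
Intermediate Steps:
C = 12732 (C = -(-19117 - 1*6347)/2 = -(-19117 - 6347)/2 = -½*(-25464) = 12732)
B(G) = -105 + G (B(G) = G - 105 = -105 + G)
B(s) + C = (-105 - 4) + 12732 = -109 + 12732 = 12623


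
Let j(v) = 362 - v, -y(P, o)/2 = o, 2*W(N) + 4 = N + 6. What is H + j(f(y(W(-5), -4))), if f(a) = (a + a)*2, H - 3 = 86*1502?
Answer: 129505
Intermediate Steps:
W(N) = 1 + N/2 (W(N) = -2 + (N + 6)/2 = -2 + (6 + N)/2 = -2 + (3 + N/2) = 1 + N/2)
y(P, o) = -2*o
H = 129175 (H = 3 + 86*1502 = 3 + 129172 = 129175)
f(a) = 4*a (f(a) = (2*a)*2 = 4*a)
H + j(f(y(W(-5), -4))) = 129175 + (362 - 4*(-2*(-4))) = 129175 + (362 - 4*8) = 129175 + (362 - 1*32) = 129175 + (362 - 32) = 129175 + 330 = 129505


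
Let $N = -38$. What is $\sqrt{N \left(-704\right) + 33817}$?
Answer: $\sqrt{60569} \approx 246.11$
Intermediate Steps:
$\sqrt{N \left(-704\right) + 33817} = \sqrt{\left(-38\right) \left(-704\right) + 33817} = \sqrt{26752 + 33817} = \sqrt{60569}$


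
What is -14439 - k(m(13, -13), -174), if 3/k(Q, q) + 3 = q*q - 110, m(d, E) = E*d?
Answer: -435523560/30163 ≈ -14439.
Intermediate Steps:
k(Q, q) = 3/(-113 + q²) (k(Q, q) = 3/(-3 + (q*q - 110)) = 3/(-3 + (q² - 110)) = 3/(-3 + (-110 + q²)) = 3/(-113 + q²))
-14439 - k(m(13, -13), -174) = -14439 - 3/(-113 + (-174)²) = -14439 - 3/(-113 + 30276) = -14439 - 3/30163 = -435523560/30163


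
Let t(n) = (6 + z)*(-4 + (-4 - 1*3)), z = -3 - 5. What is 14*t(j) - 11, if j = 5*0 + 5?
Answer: 297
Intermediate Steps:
j = 5 (j = 0 + 5 = 5)
z = -8
t(n) = 22 (t(n) = (6 - 8)*(-4 + (-4 - 1*3)) = -2*(-4 + (-4 - 3)) = -2*(-4 - 7) = -2*(-11) = 22)
14*t(j) - 11 = 14*22 - 11 = 308 - 11 = 297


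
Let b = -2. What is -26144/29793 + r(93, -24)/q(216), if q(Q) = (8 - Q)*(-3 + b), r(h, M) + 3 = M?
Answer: -27994171/30984720 ≈ -0.90348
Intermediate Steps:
r(h, M) = -3 + M
q(Q) = -40 + 5*Q (q(Q) = (8 - Q)*(-3 - 2) = (8 - Q)*(-5) = -40 + 5*Q)
-26144/29793 + r(93, -24)/q(216) = -26144/29793 + (-3 - 24)/(-40 + 5*216) = -26144*1/29793 - 27/(-40 + 1080) = -26144/29793 - 27/1040 = -27994171/30984720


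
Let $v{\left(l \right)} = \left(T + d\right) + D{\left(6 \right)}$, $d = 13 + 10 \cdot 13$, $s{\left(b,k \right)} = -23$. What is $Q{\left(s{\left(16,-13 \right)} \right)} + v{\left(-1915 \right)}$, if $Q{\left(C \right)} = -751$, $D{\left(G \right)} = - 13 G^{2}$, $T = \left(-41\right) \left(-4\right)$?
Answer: $-912$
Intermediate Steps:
$T = 164$
$d = 143$ ($d = 13 + 130 = 143$)
$v{\left(l \right)} = -161$ ($v{\left(l \right)} = \left(164 + 143\right) - 13 \cdot 6^{2} = 307 - 468 = -161$)
$Q{\left(s{\left(16,-13 \right)} \right)} + v{\left(-1915 \right)} = -751 - 161 = -912$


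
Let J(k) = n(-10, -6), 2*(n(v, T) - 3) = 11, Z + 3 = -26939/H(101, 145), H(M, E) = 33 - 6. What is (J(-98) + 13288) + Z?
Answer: 663971/54 ≈ 12296.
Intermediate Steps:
H(M, E) = 27
Z = -27020/27 (Z = -3 - 26939/27 = -27020/27 ≈ -1000.7)
n(v, T) = 17/2 (n(v, T) = 3 + (½)*11 = 3 + 11/2 = 17/2)
J(k) = 17/2
(J(-98) + 13288) + Z = (17/2 + 13288) - 27020/27 = 26593/2 - 27020/27 = 663971/54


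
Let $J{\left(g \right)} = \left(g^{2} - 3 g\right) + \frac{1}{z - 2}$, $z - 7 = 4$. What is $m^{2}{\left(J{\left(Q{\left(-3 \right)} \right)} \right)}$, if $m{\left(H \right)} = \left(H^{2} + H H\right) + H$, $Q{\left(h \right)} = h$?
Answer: $\frac{2981706025}{6561} \approx 4.5446 \cdot 10^{5}$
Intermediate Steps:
$z = 11$ ($z = 7 + 4 = 11$)
$J{\left(g \right)} = \frac{1}{9} + g^{2} - 3 g$ ($J{\left(g \right)} = \left(g^{2} - 3 g\right) + \frac{1}{11 - 2} = \left(g^{2} - 3 g\right) + \frac{1}{9} = \frac{1}{9} + g^{2} - 3 g$)
$m{\left(H \right)} = H + 2 H^{2}$ ($m{\left(H \right)} = \left(H^{2} + H^{2}\right) + H = 2 H^{2} + H = H + 2 H^{2}$)
$m^{2}{\left(J{\left(Q{\left(-3 \right)} \right)} \right)} = \left(\left(\frac{1}{9} + \left(-3\right)^{2} - -9\right) \left(1 + 2 \left(\frac{1}{9} + \left(-3\right)^{2} - -9\right)\right)\right)^{2} = \left(\left(\frac{1}{9} + 9 + 9\right) \left(1 + 2 \left(\frac{1}{9} + 9 + 9\right)\right)\right)^{2} = \left(\frac{163 \left(1 + 2 \cdot \frac{163}{9}\right)}{9}\right)^{2} = \left(\frac{163 \left(1 + \frac{326}{9}\right)}{9}\right)^{2} = \left(\frac{163}{9} \cdot \frac{335}{9}\right)^{2} = \left(\frac{54605}{81}\right)^{2} = \frac{2981706025}{6561}$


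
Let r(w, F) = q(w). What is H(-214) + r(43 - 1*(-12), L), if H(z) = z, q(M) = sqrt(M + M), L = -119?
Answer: -214 + sqrt(110) ≈ -203.51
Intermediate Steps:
q(M) = sqrt(2)*sqrt(M) (q(M) = sqrt(2*M) = sqrt(2)*sqrt(M))
r(w, F) = sqrt(2)*sqrt(w)
H(-214) + r(43 - 1*(-12), L) = -214 + sqrt(2)*sqrt(43 - 1*(-12)) = -214 + sqrt(2)*sqrt(43 + 12) = -214 + sqrt(2)*sqrt(55) = -214 + sqrt(110)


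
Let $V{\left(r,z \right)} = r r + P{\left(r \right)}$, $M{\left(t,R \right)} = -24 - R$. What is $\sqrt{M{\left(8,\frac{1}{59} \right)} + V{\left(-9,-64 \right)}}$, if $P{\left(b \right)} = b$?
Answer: $\frac{\sqrt{167029}}{59} \approx 6.927$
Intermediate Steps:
$V{\left(r,z \right)} = r + r^{2}$ ($V{\left(r,z \right)} = r r + r = r^{2} + r = r + r^{2}$)
$\sqrt{M{\left(8,\frac{1}{59} \right)} + V{\left(-9,-64 \right)}} = \sqrt{\left(-24 - \frac{1}{59}\right) - 9 \left(1 - 9\right)} = \sqrt{\left(-24 - \frac{1}{59}\right) - -72} = \sqrt{\left(-24 - \frac{1}{59}\right) + 72} = \sqrt{- \frac{1417}{59} + 72} = \sqrt{\frac{2831}{59}} = \frac{\sqrt{167029}}{59}$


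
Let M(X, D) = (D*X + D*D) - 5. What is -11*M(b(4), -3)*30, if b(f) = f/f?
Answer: -330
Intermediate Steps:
b(f) = 1
M(X, D) = -5 + D² + D*X (M(X, D) = (D*X + D²) - 5 = (D² + D*X) - 5 = -5 + D² + D*X)
-11*M(b(4), -3)*30 = -11*(-5 + (-3)² - 3*1)*30 = -11*(-5 + 9 - 3)*30 = -11*1*30 = -11*30 = -330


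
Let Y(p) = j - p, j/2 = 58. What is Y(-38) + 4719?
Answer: 4873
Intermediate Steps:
j = 116 (j = 2*58 = 116)
Y(p) = 116 - p
Y(-38) + 4719 = (116 - 1*(-38)) + 4719 = (116 + 38) + 4719 = 154 + 4719 = 4873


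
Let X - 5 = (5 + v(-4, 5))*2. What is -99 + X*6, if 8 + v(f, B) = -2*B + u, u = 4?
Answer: -177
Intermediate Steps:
v(f, B) = -4 - 2*B (v(f, B) = -8 + (-2*B + 4) = -8 + (4 - 2*B) = -4 - 2*B)
X = -13 (X = 5 + (5 + (-4 - 2*5))*2 = 5 + (5 + (-4 - 10))*2 = 5 + (5 - 14)*2 = 5 - 9*2 = 5 - 18 = -13)
-99 + X*6 = -99 - 13*6 = -99 - 78 = -177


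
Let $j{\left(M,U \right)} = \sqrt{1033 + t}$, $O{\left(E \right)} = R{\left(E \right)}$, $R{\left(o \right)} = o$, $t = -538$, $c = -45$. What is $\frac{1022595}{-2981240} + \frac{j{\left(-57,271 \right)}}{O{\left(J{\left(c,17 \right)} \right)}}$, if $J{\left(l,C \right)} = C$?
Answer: $- \frac{204519}{596248} + \frac{3 \sqrt{55}}{17} \approx 0.96573$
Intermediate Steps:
$O{\left(E \right)} = E$
$j{\left(M,U \right)} = 3 \sqrt{55}$ ($j{\left(M,U \right)} = \sqrt{1033 - 538} = \sqrt{495} = 3 \sqrt{55}$)
$\frac{1022595}{-2981240} + \frac{j{\left(-57,271 \right)}}{O{\left(J{\left(c,17 \right)} \right)}} = \frac{1022595}{-2981240} + \frac{3 \sqrt{55}}{17} = 1022595 \left(- \frac{1}{2981240}\right) + 3 \sqrt{55} \cdot \frac{1}{17} = - \frac{204519}{596248} + \frac{3 \sqrt{55}}{17}$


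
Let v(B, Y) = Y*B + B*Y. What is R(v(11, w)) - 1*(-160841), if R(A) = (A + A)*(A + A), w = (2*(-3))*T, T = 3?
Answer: 788105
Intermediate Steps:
w = -18 (w = (2*(-3))*3 = -6*3 = -18)
v(B, Y) = 2*B*Y (v(B, Y) = B*Y + B*Y = 2*B*Y)
R(A) = 4*A² (R(A) = (2*A)*(2*A) = 4*A²)
R(v(11, w)) - 1*(-160841) = 4*(2*11*(-18))² - 1*(-160841) = 4*(-396)² + 160841 = 4*156816 + 160841 = 627264 + 160841 = 788105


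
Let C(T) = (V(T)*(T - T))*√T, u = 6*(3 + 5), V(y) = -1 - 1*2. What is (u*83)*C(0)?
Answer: 0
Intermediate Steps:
V(y) = -3 (V(y) = -1 - 2 = -3)
u = 48 (u = 6*8 = 48)
C(T) = 0 (C(T) = (-3*(T - T))*√T = (-3*0)*√T = 0*√T = 0)
(u*83)*C(0) = (48*83)*0 = 3984*0 = 0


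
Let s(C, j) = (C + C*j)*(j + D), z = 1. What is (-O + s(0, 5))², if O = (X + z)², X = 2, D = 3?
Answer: 81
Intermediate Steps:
O = 9 (O = (2 + 1)² = 3² = 9)
s(C, j) = (3 + j)*(C + C*j) (s(C, j) = (C + C*j)*(j + 3) = (C + C*j)*(3 + j) = (3 + j)*(C + C*j))
(-O + s(0, 5))² = (-1*9 + 0*(3 + 5² + 4*5))² = (-9 + 0*(3 + 25 + 20))² = (-9 + 0*48)² = (-9 + 0)² = (-9)² = 81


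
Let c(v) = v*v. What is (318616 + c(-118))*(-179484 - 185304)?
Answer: -121306601520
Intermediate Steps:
c(v) = v²
(318616 + c(-118))*(-179484 - 185304) = (318616 + (-118)²)*(-179484 - 185304) = (318616 + 13924)*(-364788) = 332540*(-364788) = -121306601520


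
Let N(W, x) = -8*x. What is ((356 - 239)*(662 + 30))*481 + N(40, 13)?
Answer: 38943580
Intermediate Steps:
((356 - 239)*(662 + 30))*481 + N(40, 13) = ((356 - 239)*(662 + 30))*481 - 8*13 = (117*692)*481 - 104 = 80964*481 - 104 = 38943684 - 104 = 38943580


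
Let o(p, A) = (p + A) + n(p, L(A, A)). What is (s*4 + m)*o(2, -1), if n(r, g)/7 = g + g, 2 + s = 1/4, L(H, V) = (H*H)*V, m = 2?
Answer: 65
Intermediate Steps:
L(H, V) = V*H² (L(H, V) = H²*V = V*H²)
s = -7/4 (s = -2 + 1/4 = -2 + ¼ = -7/4 ≈ -1.7500)
n(r, g) = 14*g (n(r, g) = 7*(g + g) = 7*(2*g) = 14*g)
o(p, A) = A + p + 14*A³ (o(p, A) = (p + A) + 14*(A*A²) = (A + p) + 14*A³ = A + p + 14*A³)
(s*4 + m)*o(2, -1) = (-7/4*4 + 2)*(-1 + 2 + 14*(-1)³) = (-7 + 2)*(-1 + 2 + 14*(-1)) = -5*(-1 + 2 - 14) = -5*(-13) = 65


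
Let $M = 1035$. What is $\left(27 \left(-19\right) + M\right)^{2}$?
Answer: $272484$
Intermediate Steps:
$\left(27 \left(-19\right) + M\right)^{2} = \left(27 \left(-19\right) + 1035\right)^{2} = \left(-513 + 1035\right)^{2} = 522^{2} = 272484$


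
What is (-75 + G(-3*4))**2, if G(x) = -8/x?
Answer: 49729/9 ≈ 5525.4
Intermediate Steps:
(-75 + G(-3*4))**2 = (-75 - 8/((-3*4)))**2 = (-75 - 8/(-12))**2 = (-75 - 8*(-1/12))**2 = (-75 + 2/3)**2 = (-223/3)**2 = 49729/9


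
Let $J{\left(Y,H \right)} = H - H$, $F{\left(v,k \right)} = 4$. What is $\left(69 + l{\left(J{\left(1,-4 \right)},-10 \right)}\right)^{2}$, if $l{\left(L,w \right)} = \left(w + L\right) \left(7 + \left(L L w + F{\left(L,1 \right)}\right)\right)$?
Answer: $1681$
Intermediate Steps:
$J{\left(Y,H \right)} = 0$
$l{\left(L,w \right)} = \left(11 + w L^{2}\right) \left(L + w\right)$ ($l{\left(L,w \right)} = \left(w + L\right) \left(7 + \left(L L w + 4\right)\right) = \left(L + w\right) \left(7 + \left(L^{2} w + 4\right)\right) = \left(L + w\right) \left(7 + \left(w L^{2} + 4\right)\right) = \left(L + w\right) \left(7 + \left(4 + w L^{2}\right)\right) = \left(L + w\right) \left(11 + w L^{2}\right) = \left(11 + w L^{2}\right) \left(L + w\right)$)
$\left(69 + l{\left(J{\left(1,-4 \right)},-10 \right)}\right)^{2} = \left(69 + \left(11 \cdot 0 + 11 \left(-10\right) - 10 \cdot 0^{3} + 0^{2} \left(-10\right)^{2}\right)\right)^{2} = \left(69 + \left(0 - 110 - 0 + 0 \cdot 100\right)\right)^{2} = \left(69 + \left(0 - 110 + 0 + 0\right)\right)^{2} = \left(69 - 110\right)^{2} = \left(-41\right)^{2} = 1681$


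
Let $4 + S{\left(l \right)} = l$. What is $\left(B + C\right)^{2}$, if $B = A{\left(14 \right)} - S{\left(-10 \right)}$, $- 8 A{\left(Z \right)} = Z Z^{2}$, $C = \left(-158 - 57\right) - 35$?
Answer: $335241$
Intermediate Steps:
$S{\left(l \right)} = -4 + l$
$C = -250$ ($C = -215 - 35 = -250$)
$A{\left(Z \right)} = - \frac{Z^{3}}{8}$ ($A{\left(Z \right)} = - \frac{Z Z^{2}}{8} = - \frac{Z^{3}}{8}$)
$B = -329$ ($B = - \frac{14^{3}}{8} - \left(-4 - 10\right) = \left(- \frac{1}{8}\right) 2744 - -14 = -343 + 14 = -329$)
$\left(B + C\right)^{2} = \left(-329 - 250\right)^{2} = \left(-579\right)^{2} = 335241$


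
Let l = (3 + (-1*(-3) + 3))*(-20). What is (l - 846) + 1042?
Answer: 16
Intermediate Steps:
l = -180 (l = (3 + (3 + 3))*(-20) = (3 + 6)*(-20) = 9*(-20) = -180)
(l - 846) + 1042 = (-180 - 846) + 1042 = -1026 + 1042 = 16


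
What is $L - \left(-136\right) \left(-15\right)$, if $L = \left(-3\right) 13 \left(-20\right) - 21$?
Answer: $-1281$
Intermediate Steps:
$L = 759$ ($L = \left(-39\right) \left(-20\right) - 21 = 780 - 21 = 759$)
$L - \left(-136\right) \left(-15\right) = 759 - \left(-136\right) \left(-15\right) = 759 - 2040 = -1281$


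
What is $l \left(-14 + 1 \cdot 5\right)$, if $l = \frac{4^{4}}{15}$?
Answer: $- \frac{768}{5} \approx -153.6$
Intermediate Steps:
$l = \frac{256}{15}$ ($l = 256 \cdot \frac{1}{15} = \frac{256}{15} \approx 17.067$)
$l \left(-14 + 1 \cdot 5\right) = \frac{256 \left(-14 + 1 \cdot 5\right)}{15} = \frac{256 \left(-14 + 5\right)}{15} = \frac{256}{15} \left(-9\right) = - \frac{768}{5}$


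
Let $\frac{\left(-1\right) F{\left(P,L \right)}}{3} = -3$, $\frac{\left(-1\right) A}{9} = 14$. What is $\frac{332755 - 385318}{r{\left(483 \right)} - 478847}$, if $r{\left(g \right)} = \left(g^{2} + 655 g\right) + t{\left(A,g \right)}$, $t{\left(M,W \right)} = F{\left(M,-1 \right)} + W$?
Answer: $- \frac{52563}{71299} \approx -0.73722$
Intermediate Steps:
$A = -126$ ($A = \left(-9\right) 14 = -126$)
$F{\left(P,L \right)} = 9$ ($F{\left(P,L \right)} = \left(-3\right) \left(-3\right) = 9$)
$t{\left(M,W \right)} = 9 + W$
$r{\left(g \right)} = 9 + g^{2} + 656 g$ ($r{\left(g \right)} = \left(g^{2} + 655 g\right) + \left(9 + g\right) = 9 + g^{2} + 656 g$)
$\frac{332755 - 385318}{r{\left(483 \right)} - 478847} = \frac{332755 - 385318}{\left(9 + 483^{2} + 656 \cdot 483\right) - 478847} = \frac{332755 - 385318}{\left(9 + 233289 + 316848\right) - 478847} = \frac{332755 - 385318}{550146 - 478847} = - \frac{52563}{71299}$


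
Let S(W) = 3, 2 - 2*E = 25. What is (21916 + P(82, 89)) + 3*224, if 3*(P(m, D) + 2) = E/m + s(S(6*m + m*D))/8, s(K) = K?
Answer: 22224701/984 ≈ 22586.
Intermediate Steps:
E = -23/2 (E = 1 - ½*25 = 1 - 25/2 = -23/2 ≈ -11.500)
P(m, D) = -15/8 - 23/(6*m) (P(m, D) = -2 + (-23/(2*m) + 3/8)/3 = -2 + (3/8 - 23/(2*m))/3 = -2 + (⅛ - 23/(6*m)) = -15/8 - 23/(6*m))
(21916 + P(82, 89)) + 3*224 = (21916 + (1/24)*(-92 - 45*82)/82) + 3*224 = (21916 + (1/24)*(1/82)*(-92 - 3690)) + 672 = (21916 + (1/24)*(1/82)*(-3782)) + 672 = (21916 - 1891/984) + 672 = 21563453/984 + 672 = 22224701/984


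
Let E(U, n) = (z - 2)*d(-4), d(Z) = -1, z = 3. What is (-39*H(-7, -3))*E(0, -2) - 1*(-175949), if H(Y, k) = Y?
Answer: 175676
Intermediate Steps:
E(U, n) = -1 (E(U, n) = (3 - 2)*(-1) = 1*(-1) = -1)
(-39*H(-7, -3))*E(0, -2) - 1*(-175949) = -39*(-7)*(-1) - 1*(-175949) = 273*(-1) + 175949 = -273 + 175949 = 175676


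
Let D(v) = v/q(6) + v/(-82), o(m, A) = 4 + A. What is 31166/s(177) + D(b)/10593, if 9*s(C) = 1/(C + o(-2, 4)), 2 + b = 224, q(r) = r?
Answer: 22537105266476/434313 ≈ 5.1891e+7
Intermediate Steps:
b = 222 (b = -2 + 224 = 222)
D(v) = 19*v/123 (D(v) = v/6 + v/(-82) = v*(⅙) + v*(-1/82) = v/6 - v/82 = 19*v/123)
s(C) = 1/(9*(8 + C)) (s(C) = 1/(9*(C + (4 + 4))) = 1/(9*(C + 8)) = 1/(9*(8 + C)))
31166/s(177) + D(b)/10593 = 31166/((1/(9*(8 + 177)))) + ((19/123)*222)/10593 = 31166/(((⅑)/185)) + (1406/41)*(1/10593) = 31166/(((⅑)*(1/185))) + 1406/434313 = 31166/(1/1665) + 1406/434313 = 31166*1665 + 1406/434313 = 51891390 + 1406/434313 = 22537105266476/434313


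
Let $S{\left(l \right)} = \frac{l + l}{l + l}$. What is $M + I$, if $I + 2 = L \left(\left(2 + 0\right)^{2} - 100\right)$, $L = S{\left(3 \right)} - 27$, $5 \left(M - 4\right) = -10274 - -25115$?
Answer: $\frac{27331}{5} \approx 5466.2$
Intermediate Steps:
$M = \frac{14861}{5}$ ($M = 4 + \frac{-10274 - -25115}{5} = 4 + \frac{-10274 + 25115}{5} = 4 + \frac{1}{5} \cdot 14841 = 4 + \frac{14841}{5} = \frac{14861}{5} \approx 2972.2$)
$S{\left(l \right)} = 1$ ($S{\left(l \right)} = \frac{2 l}{2 l} = 2 l \frac{1}{2 l} = 1$)
$L = -26$ ($L = 1 - 27 = -26$)
$I = 2494$ ($I = -2 - 26 \left(\left(2 + 0\right)^{2} - 100\right) = -2 - 26 \left(2^{2} - 100\right) = -2 - 26 \left(4 - 100\right) = -2 - -2496 = -2 + 2496 = 2494$)
$M + I = \frac{14861}{5} + 2494 = \frac{27331}{5}$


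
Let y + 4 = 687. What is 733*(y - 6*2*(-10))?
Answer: 588599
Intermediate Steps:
y = 683 (y = -4 + 687 = 683)
733*(y - 6*2*(-10)) = 733*(683 - 6*2*(-10)) = 733*(683 - 12*(-10)) = 733*(683 + 120) = 733*803 = 588599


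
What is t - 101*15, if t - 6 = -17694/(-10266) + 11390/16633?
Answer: -42876187060/28459063 ≈ -1506.6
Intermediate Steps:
t = 239293385/28459063 (t = 6 + (-17694/(-10266) + 11390/16633) = 6 + (-17694*(-1/10266) + 11390*(1/16633)) = 6 + (2949/1711 + 11390/16633) = 6 + 68539007/28459063 = 239293385/28459063 ≈ 8.4083)
t - 101*15 = 239293385/28459063 - 101*15 = 239293385/28459063 - 1515 = -42876187060/28459063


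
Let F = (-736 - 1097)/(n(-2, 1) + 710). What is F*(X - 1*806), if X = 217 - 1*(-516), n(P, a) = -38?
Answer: 44603/224 ≈ 199.12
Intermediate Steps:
X = 733 (X = 217 + 516 = 733)
F = -611/224 (F = (-736 - 1097)/(-38 + 710) = -1833/672 = -1833*1/672 = -611/224 ≈ -2.7277)
F*(X - 1*806) = -611*(733 - 1*806)/224 = -611*(733 - 806)/224 = -611/224*(-73) = 44603/224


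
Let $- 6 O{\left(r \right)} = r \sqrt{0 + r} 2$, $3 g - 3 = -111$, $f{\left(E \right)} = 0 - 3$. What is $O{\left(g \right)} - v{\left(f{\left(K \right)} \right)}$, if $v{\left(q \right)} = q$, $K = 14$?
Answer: $3 + 72 i \approx 3.0 + 72.0 i$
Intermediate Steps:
$f{\left(E \right)} = -3$
$g = -36$ ($g = 1 + \frac{1}{3} \left(-111\right) = 1 - 37 = -36$)
$O{\left(r \right)} = - \frac{r^{\frac{3}{2}}}{3}$ ($O{\left(r \right)} = - \frac{r \sqrt{0 + r} 2}{6} = - \frac{r \sqrt{r} 2}{6} = - \frac{r^{\frac{3}{2}} \cdot 2}{6} = - \frac{2 r^{\frac{3}{2}}}{6} = - \frac{r^{\frac{3}{2}}}{3}$)
$O{\left(g \right)} - v{\left(f{\left(K \right)} \right)} = - \frac{\left(-36\right)^{\frac{3}{2}}}{3} - -3 = - \frac{\left(-216\right) i}{3} + 3 = 72 i + 3 = 3 + 72 i$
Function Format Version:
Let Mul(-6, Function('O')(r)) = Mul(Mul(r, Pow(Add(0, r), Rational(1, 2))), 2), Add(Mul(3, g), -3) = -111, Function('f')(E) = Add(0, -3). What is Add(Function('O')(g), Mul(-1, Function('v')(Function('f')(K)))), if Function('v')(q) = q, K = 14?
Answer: Add(3, Mul(72, I)) ≈ Add(3.0000, Mul(72.000, I))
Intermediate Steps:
Function('f')(E) = -3
g = -36 (g = Add(1, Mul(Rational(1, 3), -111)) = Add(1, -37) = -36)
Function('O')(r) = Mul(Rational(-1, 3), Pow(r, Rational(3, 2))) (Function('O')(r) = Mul(Rational(-1, 6), Mul(Mul(r, Pow(Add(0, r), Rational(1, 2))), 2)) = Mul(Rational(-1, 6), Mul(Mul(r, Pow(r, Rational(1, 2))), 2)) = Mul(Rational(-1, 6), Mul(Pow(r, Rational(3, 2)), 2)) = Mul(Rational(-1, 6), Mul(2, Pow(r, Rational(3, 2)))) = Mul(Rational(-1, 3), Pow(r, Rational(3, 2))))
Add(Function('O')(g), Mul(-1, Function('v')(Function('f')(K)))) = Add(Mul(Rational(-1, 3), Pow(-36, Rational(3, 2))), Mul(-1, -3)) = Add(Mul(Rational(-1, 3), Mul(-216, I)), 3) = Add(Mul(72, I), 3) = Add(3, Mul(72, I))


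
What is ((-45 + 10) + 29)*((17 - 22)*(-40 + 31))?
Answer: -270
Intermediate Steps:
((-45 + 10) + 29)*((17 - 22)*(-40 + 31)) = (-35 + 29)*(-5*(-9)) = -6*45 = -270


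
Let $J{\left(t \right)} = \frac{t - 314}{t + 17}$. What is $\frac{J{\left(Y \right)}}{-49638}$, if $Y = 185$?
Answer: $\frac{43}{3342292} \approx 1.2865 \cdot 10^{-5}$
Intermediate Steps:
$J{\left(t \right)} = \frac{-314 + t}{17 + t}$
$\frac{J{\left(Y \right)}}{-49638} = \frac{\frac{1}{17 + 185} \left(-314 + 185\right)}{-49638} = \frac{1}{202} \left(-129\right) \left(- \frac{1}{49638}\right) = \left(- \frac{129}{202}\right) \left(- \frac{1}{49638}\right) = \frac{43}{3342292}$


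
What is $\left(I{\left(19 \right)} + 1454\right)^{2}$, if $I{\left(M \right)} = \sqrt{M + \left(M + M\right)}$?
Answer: $\left(1454 + \sqrt{57}\right)^{2} \approx 2.1361 \cdot 10^{6}$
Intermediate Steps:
$I{\left(M \right)} = \sqrt{3} \sqrt{M}$ ($I{\left(M \right)} = \sqrt{M + 2 M} = \sqrt{3 M} = \sqrt{3} \sqrt{M}$)
$\left(I{\left(19 \right)} + 1454\right)^{2} = \left(\sqrt{3} \sqrt{19} + 1454\right)^{2} = \left(\sqrt{57} + 1454\right)^{2} = \left(1454 + \sqrt{57}\right)^{2}$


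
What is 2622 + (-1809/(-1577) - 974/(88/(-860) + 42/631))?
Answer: 114226225813/3825802 ≈ 29857.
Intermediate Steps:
2622 + (-1809/(-1577) - 974/(88/(-860) + 42/631)) = 2622 + (-1809*(-1/1577) - 974/(88*(-1/860) + 42*(1/631))) = 2622 + (1809/1577 - 974/(-22/215 + 42/631)) = 2622 + (1809/1577 - 974/(-4852/135665)) = 2622 + (1809/1577 - 974*(-135665/4852)) = 2622 + (1809/1577 + 66068855/2426) = 2622 + 104194972969/3825802 = 114226225813/3825802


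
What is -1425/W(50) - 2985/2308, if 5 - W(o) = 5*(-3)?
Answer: -83715/1154 ≈ -72.543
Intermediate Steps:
W(o) = 20 (W(o) = 5 - 5*(-3) = 5 - 1*(-15) = 5 + 15 = 20)
-1425/W(50) - 2985/2308 = -1425/20 - 2985/2308 = -1425*1/20 - 2985*1/2308 = -285/4 - 2985/2308 = -83715/1154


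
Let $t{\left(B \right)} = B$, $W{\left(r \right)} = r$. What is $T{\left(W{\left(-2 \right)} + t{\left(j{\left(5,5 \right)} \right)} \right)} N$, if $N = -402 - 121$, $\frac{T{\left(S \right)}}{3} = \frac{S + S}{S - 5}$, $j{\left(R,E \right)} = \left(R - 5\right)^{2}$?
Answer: $- \frac{6276}{7} \approx -896.57$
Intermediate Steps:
$j{\left(R,E \right)} = \left(-5 + R\right)^{2}$
$T{\left(S \right)} = \frac{6 S}{-5 + S}$ ($T{\left(S \right)} = 3 \frac{S + S}{S - 5} = 3 \frac{2 S}{-5 + S} = \frac{6 S}{-5 + S}$)
$N = -523$ ($N = -402 - 121 = -523$)
$T{\left(W{\left(-2 \right)} + t{\left(j{\left(5,5 \right)} \right)} \right)} N = \frac{6 \left(-2 + \left(-5 + 5\right)^{2}\right)}{-5 - \left(2 - \left(-5 + 5\right)^{2}\right)} \left(-523\right) = \frac{6 \left(-2 + 0^{2}\right)}{-5 - \left(2 - 0^{2}\right)} \left(-523\right) = \frac{6 \left(-2 + 0\right)}{-5 + \left(-2 + 0\right)} \left(-523\right) = 6 \left(-2\right) \frac{1}{-5 - 2} \left(-523\right) = 6 \left(-2\right) \frac{1}{-7} \left(-523\right) = 6 \left(-2\right) \left(- \frac{1}{7}\right) \left(-523\right) = \frac{12}{7} \left(-523\right) = - \frac{6276}{7}$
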